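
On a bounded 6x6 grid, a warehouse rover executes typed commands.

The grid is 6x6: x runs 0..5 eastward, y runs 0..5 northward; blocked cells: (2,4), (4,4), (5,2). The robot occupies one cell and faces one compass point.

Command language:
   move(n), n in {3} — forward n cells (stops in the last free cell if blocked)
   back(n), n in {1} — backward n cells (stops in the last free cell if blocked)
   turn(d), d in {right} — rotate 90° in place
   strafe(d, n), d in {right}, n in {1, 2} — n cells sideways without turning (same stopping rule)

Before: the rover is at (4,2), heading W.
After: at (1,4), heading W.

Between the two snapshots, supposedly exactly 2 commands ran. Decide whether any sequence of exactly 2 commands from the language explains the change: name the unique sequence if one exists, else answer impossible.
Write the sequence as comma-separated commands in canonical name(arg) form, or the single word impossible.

key: order matters: swapping move(3) and strafe(right, 2) lands elsewhere
start: at (4,2), heading W
t=1 move(3) ⇒ at (1,2), heading W
t=2 strafe(right, 2) ⇒ at (1,4), heading W
all 25 alternatives checked — unique.

move(3), strafe(right, 2)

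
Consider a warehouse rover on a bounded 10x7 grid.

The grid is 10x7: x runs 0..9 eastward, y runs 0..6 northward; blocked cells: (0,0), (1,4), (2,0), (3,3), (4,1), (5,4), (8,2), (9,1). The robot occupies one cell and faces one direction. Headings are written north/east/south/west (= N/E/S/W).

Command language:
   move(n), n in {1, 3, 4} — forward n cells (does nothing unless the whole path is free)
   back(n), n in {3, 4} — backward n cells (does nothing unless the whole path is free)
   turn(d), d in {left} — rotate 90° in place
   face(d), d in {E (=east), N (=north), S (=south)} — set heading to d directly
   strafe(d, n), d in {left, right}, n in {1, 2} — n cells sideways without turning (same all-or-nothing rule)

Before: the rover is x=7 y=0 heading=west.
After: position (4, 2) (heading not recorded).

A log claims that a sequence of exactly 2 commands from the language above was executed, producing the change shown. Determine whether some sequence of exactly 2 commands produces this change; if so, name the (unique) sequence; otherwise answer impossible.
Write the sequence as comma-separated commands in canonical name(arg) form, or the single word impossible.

strafe(right, 2), move(3)

key: running move(3) before strafe(right, 2) would end elsewhere — order is forced
initial: x=7 y=0 heading=west
t=1 strafe(right, 2) ⇒ x=7 y=2 heading=west
t=2 move(3) ⇒ x=4 y=2 heading=west
no rival 2-sequence matches.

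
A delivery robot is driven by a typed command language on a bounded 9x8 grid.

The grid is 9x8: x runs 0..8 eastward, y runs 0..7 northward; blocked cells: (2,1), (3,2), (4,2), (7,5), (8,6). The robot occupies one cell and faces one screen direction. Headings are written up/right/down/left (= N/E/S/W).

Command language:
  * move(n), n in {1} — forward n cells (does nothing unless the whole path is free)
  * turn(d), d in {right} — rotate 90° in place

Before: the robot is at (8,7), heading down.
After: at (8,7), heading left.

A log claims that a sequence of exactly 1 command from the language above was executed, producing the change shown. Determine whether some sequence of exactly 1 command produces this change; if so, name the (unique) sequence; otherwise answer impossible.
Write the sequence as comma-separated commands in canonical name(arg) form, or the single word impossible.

key: (8,7) unchanged — the single command moves nothing
start: at (8,7), heading down
step 1 (turn(right)): at (8,7), heading left
all 2 alternatives checked — unique.

turn(right)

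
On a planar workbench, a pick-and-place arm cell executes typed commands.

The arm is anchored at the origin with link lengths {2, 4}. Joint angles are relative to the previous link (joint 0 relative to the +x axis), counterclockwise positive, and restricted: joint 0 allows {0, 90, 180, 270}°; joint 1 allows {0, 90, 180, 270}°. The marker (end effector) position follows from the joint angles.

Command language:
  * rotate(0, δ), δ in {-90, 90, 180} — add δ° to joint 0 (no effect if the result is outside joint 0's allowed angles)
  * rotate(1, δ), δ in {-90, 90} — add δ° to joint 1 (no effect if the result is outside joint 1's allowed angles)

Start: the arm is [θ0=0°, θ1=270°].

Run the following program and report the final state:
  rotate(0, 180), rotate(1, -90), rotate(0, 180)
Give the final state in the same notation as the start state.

[θ0=0°, θ1=180°]

begin: [θ0=0°, θ1=270°]
step 1 (rotate(0, 180)): [θ0=180°, θ1=270°]
step 2 (rotate(1, -90)): [θ0=180°, θ1=180°]
step 3 (rotate(0, 180)): [θ0=0°, θ1=180°]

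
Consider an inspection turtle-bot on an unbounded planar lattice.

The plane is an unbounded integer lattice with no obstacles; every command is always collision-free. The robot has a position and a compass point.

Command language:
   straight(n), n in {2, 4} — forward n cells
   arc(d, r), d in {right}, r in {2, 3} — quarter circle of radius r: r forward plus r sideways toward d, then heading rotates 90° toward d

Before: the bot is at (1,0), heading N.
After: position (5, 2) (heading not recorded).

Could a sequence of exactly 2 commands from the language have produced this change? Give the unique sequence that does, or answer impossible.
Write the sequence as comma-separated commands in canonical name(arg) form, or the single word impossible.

key: order matters: swapping arc(right, 2) and straight(2) lands elsewhere
start: at (1,0), heading N
[1] after arc(right, 2): at (3,2), heading E
[2] after straight(2): at (5,2), heading E
no other 2-command option fits: unique.

arc(right, 2), straight(2)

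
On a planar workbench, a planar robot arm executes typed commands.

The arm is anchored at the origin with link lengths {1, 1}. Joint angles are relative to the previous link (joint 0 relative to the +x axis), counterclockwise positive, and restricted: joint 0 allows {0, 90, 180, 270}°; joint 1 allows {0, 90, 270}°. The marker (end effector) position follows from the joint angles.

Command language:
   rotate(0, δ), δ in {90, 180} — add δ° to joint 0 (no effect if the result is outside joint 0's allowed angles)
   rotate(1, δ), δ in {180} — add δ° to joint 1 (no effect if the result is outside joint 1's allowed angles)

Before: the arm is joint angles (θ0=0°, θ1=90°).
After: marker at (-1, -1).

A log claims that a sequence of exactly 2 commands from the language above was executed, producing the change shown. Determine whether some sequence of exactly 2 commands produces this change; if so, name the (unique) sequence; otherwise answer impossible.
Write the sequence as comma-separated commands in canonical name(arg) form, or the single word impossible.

from: joint angles (θ0=0°, θ1=90°)
t=1 rotate(0, 90) ⇒ joint angles (θ0=90°, θ1=90°)
t=2 rotate(0, 90) ⇒ joint angles (θ0=180°, θ1=90°)
all 9 alternatives checked — unique.

rotate(0, 90), rotate(0, 90)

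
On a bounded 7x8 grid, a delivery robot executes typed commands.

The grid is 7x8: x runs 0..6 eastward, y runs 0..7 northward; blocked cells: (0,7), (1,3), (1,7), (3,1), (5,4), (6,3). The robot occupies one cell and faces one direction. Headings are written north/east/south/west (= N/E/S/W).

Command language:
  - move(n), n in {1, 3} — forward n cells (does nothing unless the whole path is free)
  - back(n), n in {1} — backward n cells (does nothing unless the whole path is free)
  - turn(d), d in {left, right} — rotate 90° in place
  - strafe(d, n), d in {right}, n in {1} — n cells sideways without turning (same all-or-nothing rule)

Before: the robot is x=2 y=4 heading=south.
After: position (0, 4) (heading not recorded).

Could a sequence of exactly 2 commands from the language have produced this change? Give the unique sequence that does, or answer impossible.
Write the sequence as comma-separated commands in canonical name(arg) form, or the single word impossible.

start: x=2 y=4 heading=south
1. strafe(right, 1) → x=1 y=4 heading=south
2. strafe(right, 1) → x=0 y=4 heading=south
uniquely the one of 36 2-step routes that fits.

strafe(right, 1), strafe(right, 1)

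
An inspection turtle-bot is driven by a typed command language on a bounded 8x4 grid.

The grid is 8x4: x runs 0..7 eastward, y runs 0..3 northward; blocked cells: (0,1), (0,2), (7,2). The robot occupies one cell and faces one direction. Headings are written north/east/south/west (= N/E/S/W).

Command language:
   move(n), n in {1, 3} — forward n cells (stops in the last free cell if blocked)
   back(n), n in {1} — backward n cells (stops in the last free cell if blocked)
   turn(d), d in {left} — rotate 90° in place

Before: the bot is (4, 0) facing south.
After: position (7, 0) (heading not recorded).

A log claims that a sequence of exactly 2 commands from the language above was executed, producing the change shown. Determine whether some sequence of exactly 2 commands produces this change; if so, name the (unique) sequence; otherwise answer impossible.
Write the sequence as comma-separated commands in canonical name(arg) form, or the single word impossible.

turn(left), move(3)

key: running move(3) before turn(left) would end elsewhere — order is forced
t0: (4, 0) facing south
t=1 turn(left) ⇒ (4, 0) facing east
t=2 move(3) ⇒ (7, 0) facing east
all 16 alternatives checked — unique.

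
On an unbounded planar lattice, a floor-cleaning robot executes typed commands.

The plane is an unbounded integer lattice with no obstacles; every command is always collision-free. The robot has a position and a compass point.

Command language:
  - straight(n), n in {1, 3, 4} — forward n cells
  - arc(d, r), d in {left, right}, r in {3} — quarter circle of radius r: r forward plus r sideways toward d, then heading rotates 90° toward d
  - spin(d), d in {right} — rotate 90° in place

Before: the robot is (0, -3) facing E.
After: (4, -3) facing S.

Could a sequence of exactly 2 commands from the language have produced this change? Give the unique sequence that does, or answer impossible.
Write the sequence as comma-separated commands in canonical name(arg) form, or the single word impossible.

straight(4), spin(right)

key: order matters: swapping straight(4) and spin(right) lands elsewhere
begin: (0, -3) facing E
1. straight(4) → (4, -3) facing E
2. spin(right) → (4, -3) facing S
uniquely the one of 36 2-step routes that fits.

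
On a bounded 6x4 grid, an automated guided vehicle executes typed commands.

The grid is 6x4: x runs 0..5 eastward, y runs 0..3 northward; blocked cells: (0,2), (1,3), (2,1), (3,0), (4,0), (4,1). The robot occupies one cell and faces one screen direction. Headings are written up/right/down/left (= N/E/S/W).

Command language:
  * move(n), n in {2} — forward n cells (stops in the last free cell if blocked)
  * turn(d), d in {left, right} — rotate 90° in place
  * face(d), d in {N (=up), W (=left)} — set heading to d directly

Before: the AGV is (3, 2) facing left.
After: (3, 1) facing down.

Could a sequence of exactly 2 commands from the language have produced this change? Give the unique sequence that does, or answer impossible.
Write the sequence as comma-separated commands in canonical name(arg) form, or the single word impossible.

turn(left), move(2)

key: cell and facing (now S) both changed — the 2 commands mix motion and turning
begin: (3, 2) facing left
t=1 turn(left) ⇒ (3, 2) facing down
t=2 move(2) ⇒ (3, 1) facing down
no other 2-command option fits: unique.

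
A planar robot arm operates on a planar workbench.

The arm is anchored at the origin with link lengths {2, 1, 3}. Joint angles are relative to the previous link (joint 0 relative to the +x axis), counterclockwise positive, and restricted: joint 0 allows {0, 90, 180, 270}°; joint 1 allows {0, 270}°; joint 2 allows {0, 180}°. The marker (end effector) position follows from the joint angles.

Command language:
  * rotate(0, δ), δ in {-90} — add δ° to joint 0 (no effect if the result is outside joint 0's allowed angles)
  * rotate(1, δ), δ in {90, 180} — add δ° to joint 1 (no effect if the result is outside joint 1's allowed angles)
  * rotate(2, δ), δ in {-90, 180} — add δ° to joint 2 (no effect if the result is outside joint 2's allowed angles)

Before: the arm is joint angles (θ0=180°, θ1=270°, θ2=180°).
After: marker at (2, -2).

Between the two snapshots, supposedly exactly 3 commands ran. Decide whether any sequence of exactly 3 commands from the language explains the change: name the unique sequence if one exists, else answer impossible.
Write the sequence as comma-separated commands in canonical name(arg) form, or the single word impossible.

rotate(0, -90), rotate(0, -90), rotate(0, -90)

start: joint angles (θ0=180°, θ1=270°, θ2=180°)
t=1 rotate(0, -90) ⇒ joint angles (θ0=90°, θ1=270°, θ2=180°)
t=2 rotate(0, -90) ⇒ joint angles (θ0=0°, θ1=270°, θ2=180°)
t=3 rotate(0, -90) ⇒ joint angles (θ0=270°, θ1=270°, θ2=180°)
no rival 3-sequence matches.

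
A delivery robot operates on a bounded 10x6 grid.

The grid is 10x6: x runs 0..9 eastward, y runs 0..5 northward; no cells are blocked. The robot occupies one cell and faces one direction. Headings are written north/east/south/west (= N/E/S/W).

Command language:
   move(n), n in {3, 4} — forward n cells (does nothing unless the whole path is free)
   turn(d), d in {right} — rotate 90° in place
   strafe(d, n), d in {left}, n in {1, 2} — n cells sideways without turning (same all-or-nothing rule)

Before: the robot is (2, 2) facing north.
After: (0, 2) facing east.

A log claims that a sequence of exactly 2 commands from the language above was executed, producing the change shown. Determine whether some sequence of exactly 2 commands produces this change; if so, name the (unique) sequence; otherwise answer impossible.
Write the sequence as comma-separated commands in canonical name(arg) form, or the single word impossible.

strafe(left, 2), turn(right)

key: order matters: swapping strafe(left, 2) and turn(right) lands elsewhere
begin: (2, 2) facing north
[1] after strafe(left, 2): (0, 2) facing north
[2] after turn(right): (0, 2) facing east
no rival 2-sequence matches.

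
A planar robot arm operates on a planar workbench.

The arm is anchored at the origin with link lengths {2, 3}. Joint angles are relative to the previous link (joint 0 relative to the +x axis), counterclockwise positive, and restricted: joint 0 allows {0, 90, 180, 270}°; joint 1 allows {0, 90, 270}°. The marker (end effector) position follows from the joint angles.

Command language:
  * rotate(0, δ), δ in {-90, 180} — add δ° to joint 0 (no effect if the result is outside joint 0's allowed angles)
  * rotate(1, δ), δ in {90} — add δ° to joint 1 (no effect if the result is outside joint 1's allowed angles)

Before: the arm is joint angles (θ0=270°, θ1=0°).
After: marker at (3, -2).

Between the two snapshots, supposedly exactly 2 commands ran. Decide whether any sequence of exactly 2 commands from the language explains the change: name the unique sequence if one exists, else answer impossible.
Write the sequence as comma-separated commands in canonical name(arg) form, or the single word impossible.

rotate(1, 90), rotate(1, 90)

from: joint angles (θ0=270°, θ1=0°)
1. rotate(1, 90) → joint angles (θ0=270°, θ1=90°)
2. rotate(1, 90) → joint angles (θ0=270°, θ1=90°)
no rival 2-sequence matches.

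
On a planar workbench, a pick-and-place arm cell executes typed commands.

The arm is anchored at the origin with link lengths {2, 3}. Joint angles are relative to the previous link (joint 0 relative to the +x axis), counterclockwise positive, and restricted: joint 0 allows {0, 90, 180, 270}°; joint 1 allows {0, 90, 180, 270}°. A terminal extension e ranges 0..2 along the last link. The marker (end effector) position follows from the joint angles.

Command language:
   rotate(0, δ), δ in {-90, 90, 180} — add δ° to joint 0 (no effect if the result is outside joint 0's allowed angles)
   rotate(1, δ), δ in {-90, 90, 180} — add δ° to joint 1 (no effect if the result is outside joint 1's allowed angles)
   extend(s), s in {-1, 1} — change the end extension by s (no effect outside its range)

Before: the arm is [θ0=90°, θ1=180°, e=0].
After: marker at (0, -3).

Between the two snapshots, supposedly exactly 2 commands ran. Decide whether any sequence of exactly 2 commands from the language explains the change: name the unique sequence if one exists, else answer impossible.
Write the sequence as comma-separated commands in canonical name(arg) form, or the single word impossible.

initial: [θ0=90°, θ1=180°, e=0]
step 1 (extend(1)): [θ0=90°, θ1=180°, e=1]
step 2 (extend(1)): [θ0=90°, θ1=180°, e=2]
uniquely the one of 64 2-step routes that fits.

extend(1), extend(1)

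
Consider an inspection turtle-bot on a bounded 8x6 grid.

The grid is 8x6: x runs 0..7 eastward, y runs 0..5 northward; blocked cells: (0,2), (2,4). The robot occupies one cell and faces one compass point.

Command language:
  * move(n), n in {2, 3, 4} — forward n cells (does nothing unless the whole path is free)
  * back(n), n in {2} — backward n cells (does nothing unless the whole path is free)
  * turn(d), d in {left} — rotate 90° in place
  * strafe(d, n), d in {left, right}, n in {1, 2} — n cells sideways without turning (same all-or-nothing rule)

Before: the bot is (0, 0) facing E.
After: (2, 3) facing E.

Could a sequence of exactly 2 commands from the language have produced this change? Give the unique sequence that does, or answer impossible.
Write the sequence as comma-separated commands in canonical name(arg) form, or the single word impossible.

impossible

no 2-step route produces this change.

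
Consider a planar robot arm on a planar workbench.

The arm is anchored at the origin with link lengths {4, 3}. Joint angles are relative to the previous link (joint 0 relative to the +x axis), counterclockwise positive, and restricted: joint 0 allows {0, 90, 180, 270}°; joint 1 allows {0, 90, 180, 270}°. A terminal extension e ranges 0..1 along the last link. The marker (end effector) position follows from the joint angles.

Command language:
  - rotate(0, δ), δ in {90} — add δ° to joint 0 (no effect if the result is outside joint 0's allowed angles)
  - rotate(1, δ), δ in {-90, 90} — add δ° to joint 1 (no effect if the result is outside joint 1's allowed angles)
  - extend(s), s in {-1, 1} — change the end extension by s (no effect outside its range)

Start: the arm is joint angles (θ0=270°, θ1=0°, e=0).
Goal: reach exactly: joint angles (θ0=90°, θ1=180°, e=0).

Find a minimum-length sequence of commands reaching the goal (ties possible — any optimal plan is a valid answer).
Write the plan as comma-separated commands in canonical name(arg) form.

rotate(1, -90), rotate(1, -90), rotate(0, 90), rotate(0, 90)

initial: joint angles (θ0=270°, θ1=0°, e=0)
t=1 rotate(1, -90) ⇒ joint angles (θ0=270°, θ1=270°, e=0)
t=2 rotate(1, -90) ⇒ joint angles (θ0=270°, θ1=180°, e=0)
t=3 rotate(0, 90) ⇒ joint angles (θ0=0°, θ1=180°, e=0)
t=4 rotate(0, 90) ⇒ joint angles (θ0=90°, θ1=180°, e=0)
no 3-step plan works, so 4 is optimal.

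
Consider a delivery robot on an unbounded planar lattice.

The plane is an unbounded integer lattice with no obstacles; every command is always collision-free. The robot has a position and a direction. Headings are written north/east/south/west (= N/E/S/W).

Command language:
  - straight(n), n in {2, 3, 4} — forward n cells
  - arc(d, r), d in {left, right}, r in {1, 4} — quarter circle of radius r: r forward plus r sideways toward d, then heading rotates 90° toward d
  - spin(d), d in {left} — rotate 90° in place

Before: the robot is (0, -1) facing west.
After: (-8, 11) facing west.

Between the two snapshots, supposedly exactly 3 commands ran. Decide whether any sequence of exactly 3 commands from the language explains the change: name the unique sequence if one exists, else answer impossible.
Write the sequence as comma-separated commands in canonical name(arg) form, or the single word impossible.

arc(right, 4), straight(4), arc(left, 4)

key: running arc(left, 4) before arc(right, 4) would end elsewhere — order is forced
t0: (0, -1) facing west
t=1 arc(right, 4) ⇒ (-4, 3) facing north
t=2 straight(4) ⇒ (-4, 7) facing north
t=3 arc(left, 4) ⇒ (-8, 11) facing west
no rival 3-sequence matches.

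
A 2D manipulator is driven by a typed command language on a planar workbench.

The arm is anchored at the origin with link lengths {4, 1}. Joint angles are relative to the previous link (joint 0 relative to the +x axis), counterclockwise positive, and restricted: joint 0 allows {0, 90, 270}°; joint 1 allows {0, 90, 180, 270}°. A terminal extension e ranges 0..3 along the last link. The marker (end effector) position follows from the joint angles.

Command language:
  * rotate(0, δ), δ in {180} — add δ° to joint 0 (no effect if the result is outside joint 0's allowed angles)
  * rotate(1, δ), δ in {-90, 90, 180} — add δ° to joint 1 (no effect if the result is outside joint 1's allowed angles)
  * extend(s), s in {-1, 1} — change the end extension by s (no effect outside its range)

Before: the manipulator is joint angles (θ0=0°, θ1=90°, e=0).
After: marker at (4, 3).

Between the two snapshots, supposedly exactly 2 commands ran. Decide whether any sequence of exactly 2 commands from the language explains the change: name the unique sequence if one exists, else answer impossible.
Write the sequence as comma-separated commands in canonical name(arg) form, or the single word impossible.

extend(1), extend(1)

t0: joint angles (θ0=0°, θ1=90°, e=0)
1. extend(1) → joint angles (θ0=0°, θ1=90°, e=1)
2. extend(1) → joint angles (θ0=0°, θ1=90°, e=2)
no rival 2-sequence matches.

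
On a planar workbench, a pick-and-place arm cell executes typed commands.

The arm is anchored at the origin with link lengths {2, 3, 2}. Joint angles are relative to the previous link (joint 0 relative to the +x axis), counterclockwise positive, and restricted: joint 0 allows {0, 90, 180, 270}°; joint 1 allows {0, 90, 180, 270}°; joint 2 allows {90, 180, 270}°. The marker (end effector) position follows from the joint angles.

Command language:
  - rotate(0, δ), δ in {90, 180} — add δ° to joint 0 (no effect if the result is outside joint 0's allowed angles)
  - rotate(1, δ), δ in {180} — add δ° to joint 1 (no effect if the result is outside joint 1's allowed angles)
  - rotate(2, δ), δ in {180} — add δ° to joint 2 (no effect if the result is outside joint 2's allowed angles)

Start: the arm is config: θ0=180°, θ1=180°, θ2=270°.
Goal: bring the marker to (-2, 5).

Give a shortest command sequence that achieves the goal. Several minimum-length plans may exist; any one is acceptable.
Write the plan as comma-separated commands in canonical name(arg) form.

rotate(1, 180), rotate(0, 90), rotate(0, 180), rotate(2, 180)

start: config: θ0=180°, θ1=180°, θ2=270°
1. rotate(1, 180) → config: θ0=180°, θ1=0°, θ2=270°
2. rotate(0, 90) → config: θ0=270°, θ1=0°, θ2=270°
3. rotate(0, 180) → config: θ0=90°, θ1=0°, θ2=270°
4. rotate(2, 180) → config: θ0=90°, θ1=0°, θ2=90°
minimal: 4 command(s), checked below 4.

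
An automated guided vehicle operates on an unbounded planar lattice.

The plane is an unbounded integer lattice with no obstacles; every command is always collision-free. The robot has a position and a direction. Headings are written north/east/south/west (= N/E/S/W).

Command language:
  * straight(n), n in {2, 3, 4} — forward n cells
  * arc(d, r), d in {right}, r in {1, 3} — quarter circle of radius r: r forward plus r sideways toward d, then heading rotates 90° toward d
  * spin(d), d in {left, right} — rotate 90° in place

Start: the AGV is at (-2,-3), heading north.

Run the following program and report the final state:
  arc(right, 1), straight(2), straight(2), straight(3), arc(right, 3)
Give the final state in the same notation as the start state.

begin: at (-2,-3), heading north
[1] after arc(right, 1): at (-1,-2), heading east
[2] after straight(2): at (1,-2), heading east
[3] after straight(2): at (3,-2), heading east
[4] after straight(3): at (6,-2), heading east
[5] after arc(right, 3): at (9,-5), heading south

at (9,-5), heading south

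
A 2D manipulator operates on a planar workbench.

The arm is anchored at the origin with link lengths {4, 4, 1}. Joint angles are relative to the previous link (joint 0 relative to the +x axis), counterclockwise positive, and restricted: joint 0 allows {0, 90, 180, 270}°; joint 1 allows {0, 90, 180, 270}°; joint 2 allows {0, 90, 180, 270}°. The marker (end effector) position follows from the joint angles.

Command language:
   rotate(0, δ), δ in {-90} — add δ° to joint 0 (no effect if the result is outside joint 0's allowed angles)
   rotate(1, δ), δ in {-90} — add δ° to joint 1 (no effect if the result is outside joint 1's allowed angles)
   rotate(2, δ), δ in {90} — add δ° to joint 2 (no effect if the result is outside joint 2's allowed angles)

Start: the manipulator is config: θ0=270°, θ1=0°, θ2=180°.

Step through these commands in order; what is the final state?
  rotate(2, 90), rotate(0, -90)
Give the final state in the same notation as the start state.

from: config: θ0=270°, θ1=0°, θ2=180°
[1] after rotate(2, 90): config: θ0=270°, θ1=0°, θ2=270°
[2] after rotate(0, -90): config: θ0=180°, θ1=0°, θ2=270°

config: θ0=180°, θ1=0°, θ2=270°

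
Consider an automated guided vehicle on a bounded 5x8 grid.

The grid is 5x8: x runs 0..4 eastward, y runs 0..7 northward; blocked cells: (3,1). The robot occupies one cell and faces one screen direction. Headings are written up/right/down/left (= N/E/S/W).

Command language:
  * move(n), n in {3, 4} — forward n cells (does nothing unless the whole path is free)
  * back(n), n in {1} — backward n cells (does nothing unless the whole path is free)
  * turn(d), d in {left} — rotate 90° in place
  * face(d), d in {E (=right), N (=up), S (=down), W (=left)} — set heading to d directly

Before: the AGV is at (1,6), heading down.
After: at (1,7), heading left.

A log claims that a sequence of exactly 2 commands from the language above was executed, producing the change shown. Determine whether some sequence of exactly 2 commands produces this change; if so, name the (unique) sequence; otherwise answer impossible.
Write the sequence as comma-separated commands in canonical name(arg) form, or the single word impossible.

back(1), face(W)

key: order matters: swapping back(1) and face(W) lands elsewhere
begin: at (1,6), heading down
1. back(1) → at (1,7), heading down
2. face(W) → at (1,7), heading left
no other 2-command option fits: unique.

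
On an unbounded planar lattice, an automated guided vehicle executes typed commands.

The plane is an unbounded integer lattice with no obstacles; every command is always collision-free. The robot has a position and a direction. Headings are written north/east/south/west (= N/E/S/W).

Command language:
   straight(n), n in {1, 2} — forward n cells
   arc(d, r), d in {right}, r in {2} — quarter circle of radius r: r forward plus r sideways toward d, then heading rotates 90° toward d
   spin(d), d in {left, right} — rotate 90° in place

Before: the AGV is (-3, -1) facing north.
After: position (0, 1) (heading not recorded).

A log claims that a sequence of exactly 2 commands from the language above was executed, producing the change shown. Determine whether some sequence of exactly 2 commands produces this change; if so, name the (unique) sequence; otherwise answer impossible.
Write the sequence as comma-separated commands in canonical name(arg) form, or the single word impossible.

key: running straight(1) before arc(right, 2) would end elsewhere — order is forced
from: (-3, -1) facing north
1. arc(right, 2) → (-1, 1) facing east
2. straight(1) → (0, 1) facing east
all 25 alternatives checked — unique.

arc(right, 2), straight(1)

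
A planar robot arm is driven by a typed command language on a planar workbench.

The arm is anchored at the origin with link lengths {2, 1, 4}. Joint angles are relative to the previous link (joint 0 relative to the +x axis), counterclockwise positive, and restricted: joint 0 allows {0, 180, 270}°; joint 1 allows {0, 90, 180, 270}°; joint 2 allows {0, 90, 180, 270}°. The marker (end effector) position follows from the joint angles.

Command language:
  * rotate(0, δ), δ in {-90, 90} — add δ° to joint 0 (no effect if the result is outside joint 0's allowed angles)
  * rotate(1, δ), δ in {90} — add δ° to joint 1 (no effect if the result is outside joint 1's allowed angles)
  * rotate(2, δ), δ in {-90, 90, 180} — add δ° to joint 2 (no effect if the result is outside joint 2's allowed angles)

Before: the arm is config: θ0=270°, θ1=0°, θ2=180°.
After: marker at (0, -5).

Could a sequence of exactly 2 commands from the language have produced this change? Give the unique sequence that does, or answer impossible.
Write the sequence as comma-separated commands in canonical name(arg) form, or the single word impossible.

rotate(1, 90), rotate(1, 90)

t0: config: θ0=270°, θ1=0°, θ2=180°
t=1 rotate(1, 90) ⇒ config: θ0=270°, θ1=90°, θ2=180°
t=2 rotate(1, 90) ⇒ config: θ0=270°, θ1=180°, θ2=180°
all 36 alternatives checked — unique.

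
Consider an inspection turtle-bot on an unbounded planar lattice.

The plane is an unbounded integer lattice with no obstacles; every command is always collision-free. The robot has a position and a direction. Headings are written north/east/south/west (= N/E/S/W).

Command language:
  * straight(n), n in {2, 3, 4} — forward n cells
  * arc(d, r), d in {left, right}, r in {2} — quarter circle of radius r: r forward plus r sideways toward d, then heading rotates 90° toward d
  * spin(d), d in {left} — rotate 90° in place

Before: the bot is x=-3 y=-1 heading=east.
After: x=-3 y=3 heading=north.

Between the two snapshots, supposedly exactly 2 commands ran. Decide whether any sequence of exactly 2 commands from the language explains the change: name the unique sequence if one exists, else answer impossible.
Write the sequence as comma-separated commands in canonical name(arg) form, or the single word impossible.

spin(left), straight(4)

key: order matters: swapping spin(left) and straight(4) lands elsewhere
start: x=-3 y=-1 heading=east
1. spin(left) → x=-3 y=-1 heading=north
2. straight(4) → x=-3 y=3 heading=north
uniquely the one of 36 2-step routes that fits.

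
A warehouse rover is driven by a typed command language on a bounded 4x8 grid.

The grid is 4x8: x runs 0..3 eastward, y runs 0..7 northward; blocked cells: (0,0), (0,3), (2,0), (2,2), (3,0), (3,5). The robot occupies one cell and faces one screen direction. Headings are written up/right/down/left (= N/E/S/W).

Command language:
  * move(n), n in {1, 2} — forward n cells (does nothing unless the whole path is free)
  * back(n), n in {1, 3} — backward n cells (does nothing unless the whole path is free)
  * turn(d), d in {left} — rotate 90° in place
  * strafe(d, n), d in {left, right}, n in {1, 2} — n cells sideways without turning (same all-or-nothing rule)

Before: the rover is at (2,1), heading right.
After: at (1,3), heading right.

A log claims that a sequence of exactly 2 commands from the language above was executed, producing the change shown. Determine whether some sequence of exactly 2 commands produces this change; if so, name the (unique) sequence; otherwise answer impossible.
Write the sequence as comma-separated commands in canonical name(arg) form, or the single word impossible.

key: heading stays E — no command in the sequence turns
initial: at (2,1), heading right
t=1 back(1) ⇒ at (1,1), heading right
t=2 strafe(left, 2) ⇒ at (1,3), heading right
all 81 alternatives checked — unique.

back(1), strafe(left, 2)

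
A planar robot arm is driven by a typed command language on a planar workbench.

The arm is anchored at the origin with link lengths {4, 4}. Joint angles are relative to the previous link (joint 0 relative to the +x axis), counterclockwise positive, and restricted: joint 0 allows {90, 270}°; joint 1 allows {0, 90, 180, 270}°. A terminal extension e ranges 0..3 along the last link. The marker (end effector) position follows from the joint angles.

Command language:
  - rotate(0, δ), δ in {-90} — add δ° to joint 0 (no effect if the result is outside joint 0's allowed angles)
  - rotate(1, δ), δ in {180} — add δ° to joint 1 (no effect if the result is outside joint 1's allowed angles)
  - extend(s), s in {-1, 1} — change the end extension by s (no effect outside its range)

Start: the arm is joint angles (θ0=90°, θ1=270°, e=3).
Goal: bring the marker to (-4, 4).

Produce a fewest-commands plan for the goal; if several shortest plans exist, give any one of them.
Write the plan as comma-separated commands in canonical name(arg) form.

t0: joint angles (θ0=90°, θ1=270°, e=3)
t=1 rotate(1, 180) ⇒ joint angles (θ0=90°, θ1=90°, e=3)
t=2 extend(-1) ⇒ joint angles (θ0=90°, θ1=90°, e=2)
t=3 extend(-1) ⇒ joint angles (θ0=90°, θ1=90°, e=1)
t=4 extend(-1) ⇒ joint angles (θ0=90°, θ1=90°, e=0)
nothing shorter than 4 reaches the goal.

rotate(1, 180), extend(-1), extend(-1), extend(-1)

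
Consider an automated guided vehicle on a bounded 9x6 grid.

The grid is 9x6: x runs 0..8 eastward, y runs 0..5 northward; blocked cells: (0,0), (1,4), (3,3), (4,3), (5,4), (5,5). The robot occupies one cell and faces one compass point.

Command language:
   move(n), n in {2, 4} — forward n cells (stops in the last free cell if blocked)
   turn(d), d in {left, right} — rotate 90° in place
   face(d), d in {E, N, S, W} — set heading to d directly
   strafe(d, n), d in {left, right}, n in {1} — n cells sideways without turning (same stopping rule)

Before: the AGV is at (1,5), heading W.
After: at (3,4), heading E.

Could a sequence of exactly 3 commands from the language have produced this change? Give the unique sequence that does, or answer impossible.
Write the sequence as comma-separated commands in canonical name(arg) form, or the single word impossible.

key: order matters: swapping face(E) and strafe(right, 1) lands elsewhere
start: at (1,5), heading W
[1] after face(E): at (1,5), heading E
[2] after move(2): at (3,5), heading E
[3] after strafe(right, 1): at (3,4), heading E
no rival 3-sequence matches.

face(E), move(2), strafe(right, 1)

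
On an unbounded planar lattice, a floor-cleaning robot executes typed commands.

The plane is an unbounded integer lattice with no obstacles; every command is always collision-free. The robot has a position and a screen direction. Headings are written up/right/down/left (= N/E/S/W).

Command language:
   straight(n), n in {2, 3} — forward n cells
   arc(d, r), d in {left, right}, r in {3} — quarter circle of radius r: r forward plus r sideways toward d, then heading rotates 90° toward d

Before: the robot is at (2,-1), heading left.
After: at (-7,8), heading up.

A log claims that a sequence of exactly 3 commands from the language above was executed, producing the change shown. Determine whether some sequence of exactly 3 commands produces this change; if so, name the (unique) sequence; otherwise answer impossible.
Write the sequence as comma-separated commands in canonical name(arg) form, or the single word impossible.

key: position moved to (-7,8) AND the heading swung to N — translation plus rotation needed
from: at (2,-1), heading left
t=1 arc(right, 3) ⇒ at (-1,2), heading up
t=2 arc(left, 3) ⇒ at (-4,5), heading left
t=3 arc(right, 3) ⇒ at (-7,8), heading up
no rival 3-sequence matches.

arc(right, 3), arc(left, 3), arc(right, 3)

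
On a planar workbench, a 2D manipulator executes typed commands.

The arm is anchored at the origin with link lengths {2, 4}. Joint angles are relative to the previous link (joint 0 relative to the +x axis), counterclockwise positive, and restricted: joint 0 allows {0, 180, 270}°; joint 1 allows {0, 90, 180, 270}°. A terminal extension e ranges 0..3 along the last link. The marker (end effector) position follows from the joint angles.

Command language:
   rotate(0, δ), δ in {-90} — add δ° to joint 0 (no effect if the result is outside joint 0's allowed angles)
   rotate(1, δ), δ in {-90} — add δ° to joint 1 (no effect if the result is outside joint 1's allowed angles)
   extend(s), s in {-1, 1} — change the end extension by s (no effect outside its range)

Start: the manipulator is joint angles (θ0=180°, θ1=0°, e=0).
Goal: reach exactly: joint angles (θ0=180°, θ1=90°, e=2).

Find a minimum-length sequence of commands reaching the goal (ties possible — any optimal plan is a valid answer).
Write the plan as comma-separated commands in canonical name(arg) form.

begin: joint angles (θ0=180°, θ1=0°, e=0)
step 1 (extend(1)): joint angles (θ0=180°, θ1=0°, e=1)
step 2 (extend(1)): joint angles (θ0=180°, θ1=0°, e=2)
step 3 (rotate(1, -90)): joint angles (θ0=180°, θ1=270°, e=2)
step 4 (rotate(1, -90)): joint angles (θ0=180°, θ1=180°, e=2)
step 5 (rotate(1, -90)): joint angles (θ0=180°, θ1=90°, e=2)
minimal: 5 command(s), checked below 5.

extend(1), extend(1), rotate(1, -90), rotate(1, -90), rotate(1, -90)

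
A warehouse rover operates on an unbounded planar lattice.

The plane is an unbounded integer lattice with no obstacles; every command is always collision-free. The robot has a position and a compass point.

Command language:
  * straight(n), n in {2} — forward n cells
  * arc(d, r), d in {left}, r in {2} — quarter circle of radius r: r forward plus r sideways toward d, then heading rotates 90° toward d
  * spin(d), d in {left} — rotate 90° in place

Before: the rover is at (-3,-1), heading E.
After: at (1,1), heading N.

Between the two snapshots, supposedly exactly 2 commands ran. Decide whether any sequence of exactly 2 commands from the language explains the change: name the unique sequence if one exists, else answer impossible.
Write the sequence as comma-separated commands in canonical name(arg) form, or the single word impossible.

key: position moved to (1,1) AND the heading swung to N — translation plus rotation needed
t0: at (-3,-1), heading E
1. straight(2) → at (-1,-1), heading E
2. arc(left, 2) → at (1,1), heading N
uniquely the one of 9 2-step routes that fits.

straight(2), arc(left, 2)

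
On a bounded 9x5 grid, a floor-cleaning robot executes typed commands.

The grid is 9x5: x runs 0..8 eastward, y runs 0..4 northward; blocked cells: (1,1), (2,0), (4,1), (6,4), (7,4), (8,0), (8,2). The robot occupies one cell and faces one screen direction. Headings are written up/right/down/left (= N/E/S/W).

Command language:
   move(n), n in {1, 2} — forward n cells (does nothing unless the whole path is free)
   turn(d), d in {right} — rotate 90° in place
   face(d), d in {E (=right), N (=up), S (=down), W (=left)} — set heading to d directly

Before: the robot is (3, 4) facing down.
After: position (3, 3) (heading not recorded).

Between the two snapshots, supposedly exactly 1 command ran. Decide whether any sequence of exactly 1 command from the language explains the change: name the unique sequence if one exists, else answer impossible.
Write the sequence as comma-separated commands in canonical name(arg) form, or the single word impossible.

from: (3, 4) facing down
step 1 (move(1)): (3, 3) facing down
no other 1-command option fits: unique.

move(1)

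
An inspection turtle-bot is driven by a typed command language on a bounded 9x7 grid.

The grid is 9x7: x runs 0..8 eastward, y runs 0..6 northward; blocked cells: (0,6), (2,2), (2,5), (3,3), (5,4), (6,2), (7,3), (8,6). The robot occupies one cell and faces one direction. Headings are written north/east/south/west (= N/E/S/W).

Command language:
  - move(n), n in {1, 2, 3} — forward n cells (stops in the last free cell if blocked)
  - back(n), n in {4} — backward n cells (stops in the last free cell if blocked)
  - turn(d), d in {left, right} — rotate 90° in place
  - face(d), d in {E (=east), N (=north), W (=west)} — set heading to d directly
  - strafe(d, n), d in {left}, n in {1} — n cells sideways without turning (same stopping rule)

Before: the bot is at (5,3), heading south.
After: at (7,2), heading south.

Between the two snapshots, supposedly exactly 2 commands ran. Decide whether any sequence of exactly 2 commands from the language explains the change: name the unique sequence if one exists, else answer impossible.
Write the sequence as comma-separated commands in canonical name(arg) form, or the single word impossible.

impossible

no 2-step route produces this change.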